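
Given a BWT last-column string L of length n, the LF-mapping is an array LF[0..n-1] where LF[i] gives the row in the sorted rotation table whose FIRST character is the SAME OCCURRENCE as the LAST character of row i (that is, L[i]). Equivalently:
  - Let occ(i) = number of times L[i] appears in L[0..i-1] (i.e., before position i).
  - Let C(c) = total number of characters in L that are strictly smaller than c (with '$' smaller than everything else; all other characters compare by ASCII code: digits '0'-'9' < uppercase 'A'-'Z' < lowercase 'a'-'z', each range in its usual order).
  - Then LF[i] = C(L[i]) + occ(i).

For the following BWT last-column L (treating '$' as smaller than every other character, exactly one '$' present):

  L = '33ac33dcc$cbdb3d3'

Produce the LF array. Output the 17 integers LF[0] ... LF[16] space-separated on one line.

Answer: 1 2 7 10 3 4 14 11 12 0 13 8 15 9 5 16 6

Derivation:
Char counts: '$':1, '3':6, 'a':1, 'b':2, 'c':4, 'd':3
C (first-col start): C('$')=0, C('3')=1, C('a')=7, C('b')=8, C('c')=10, C('d')=14
L[0]='3': occ=0, LF[0]=C('3')+0=1+0=1
L[1]='3': occ=1, LF[1]=C('3')+1=1+1=2
L[2]='a': occ=0, LF[2]=C('a')+0=7+0=7
L[3]='c': occ=0, LF[3]=C('c')+0=10+0=10
L[4]='3': occ=2, LF[4]=C('3')+2=1+2=3
L[5]='3': occ=3, LF[5]=C('3')+3=1+3=4
L[6]='d': occ=0, LF[6]=C('d')+0=14+0=14
L[7]='c': occ=1, LF[7]=C('c')+1=10+1=11
L[8]='c': occ=2, LF[8]=C('c')+2=10+2=12
L[9]='$': occ=0, LF[9]=C('$')+0=0+0=0
L[10]='c': occ=3, LF[10]=C('c')+3=10+3=13
L[11]='b': occ=0, LF[11]=C('b')+0=8+0=8
L[12]='d': occ=1, LF[12]=C('d')+1=14+1=15
L[13]='b': occ=1, LF[13]=C('b')+1=8+1=9
L[14]='3': occ=4, LF[14]=C('3')+4=1+4=5
L[15]='d': occ=2, LF[15]=C('d')+2=14+2=16
L[16]='3': occ=5, LF[16]=C('3')+5=1+5=6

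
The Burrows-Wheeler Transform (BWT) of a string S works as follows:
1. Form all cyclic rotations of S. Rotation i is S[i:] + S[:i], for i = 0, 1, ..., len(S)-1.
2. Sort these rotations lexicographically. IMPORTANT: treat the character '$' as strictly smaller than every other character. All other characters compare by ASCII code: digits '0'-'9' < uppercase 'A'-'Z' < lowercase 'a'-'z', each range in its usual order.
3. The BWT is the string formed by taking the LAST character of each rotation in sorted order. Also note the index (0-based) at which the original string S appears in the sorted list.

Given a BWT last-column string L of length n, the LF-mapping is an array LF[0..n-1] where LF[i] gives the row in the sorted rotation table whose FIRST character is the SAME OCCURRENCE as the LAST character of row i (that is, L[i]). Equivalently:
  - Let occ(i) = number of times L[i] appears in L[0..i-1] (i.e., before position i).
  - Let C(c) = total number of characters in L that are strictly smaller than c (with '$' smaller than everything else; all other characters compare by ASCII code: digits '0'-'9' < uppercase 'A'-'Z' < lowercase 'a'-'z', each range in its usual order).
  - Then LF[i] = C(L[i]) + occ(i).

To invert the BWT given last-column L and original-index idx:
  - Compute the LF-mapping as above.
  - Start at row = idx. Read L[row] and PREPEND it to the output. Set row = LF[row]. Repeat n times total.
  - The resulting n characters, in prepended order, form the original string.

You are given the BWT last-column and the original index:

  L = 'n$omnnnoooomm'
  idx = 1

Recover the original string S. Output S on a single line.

LF mapping: 4 0 8 1 5 6 7 9 10 11 12 2 3
Walk LF starting at row 1, prepending L[row]:
  step 1: row=1, L[1]='$', prepend. Next row=LF[1]=0
  step 2: row=0, L[0]='n', prepend. Next row=LF[0]=4
  step 3: row=4, L[4]='n', prepend. Next row=LF[4]=5
  step 4: row=5, L[5]='n', prepend. Next row=LF[5]=6
  step 5: row=6, L[6]='n', prepend. Next row=LF[6]=7
  step 6: row=7, L[7]='o', prepend. Next row=LF[7]=9
  step 7: row=9, L[9]='o', prepend. Next row=LF[9]=11
  step 8: row=11, L[11]='m', prepend. Next row=LF[11]=2
  step 9: row=2, L[2]='o', prepend. Next row=LF[2]=8
  step 10: row=8, L[8]='o', prepend. Next row=LF[8]=10
  step 11: row=10, L[10]='o', prepend. Next row=LF[10]=12
  step 12: row=12, L[12]='m', prepend. Next row=LF[12]=3
  step 13: row=3, L[3]='m', prepend. Next row=LF[3]=1
Reversed output: mmooomoonnnn$

Answer: mmooomoonnnn$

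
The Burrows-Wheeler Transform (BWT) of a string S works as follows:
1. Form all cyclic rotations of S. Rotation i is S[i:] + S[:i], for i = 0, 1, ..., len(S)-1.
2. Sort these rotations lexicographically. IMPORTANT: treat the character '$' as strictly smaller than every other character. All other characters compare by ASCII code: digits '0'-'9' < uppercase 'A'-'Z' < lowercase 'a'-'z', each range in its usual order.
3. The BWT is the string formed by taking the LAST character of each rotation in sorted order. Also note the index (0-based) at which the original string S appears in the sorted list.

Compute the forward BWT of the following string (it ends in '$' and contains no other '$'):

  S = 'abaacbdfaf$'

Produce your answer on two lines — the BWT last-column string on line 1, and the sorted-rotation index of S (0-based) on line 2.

All 11 rotations (rotation i = S[i:]+S[:i]):
  rot[0] = abaacbdfaf$
  rot[1] = baacbdfaf$a
  rot[2] = aacbdfaf$ab
  rot[3] = acbdfaf$aba
  rot[4] = cbdfaf$abaa
  rot[5] = bdfaf$abaac
  rot[6] = dfaf$abaacb
  rot[7] = faf$abaacbd
  rot[8] = af$abaacbdf
  rot[9] = f$abaacbdfa
  rot[10] = $abaacbdfaf
Sorted (with $ < everything):
  sorted[0] = $abaacbdfaf  (last char: 'f')
  sorted[1] = aacbdfaf$ab  (last char: 'b')
  sorted[2] = abaacbdfaf$  (last char: '$')
  sorted[3] = acbdfaf$aba  (last char: 'a')
  sorted[4] = af$abaacbdf  (last char: 'f')
  sorted[5] = baacbdfaf$a  (last char: 'a')
  sorted[6] = bdfaf$abaac  (last char: 'c')
  sorted[7] = cbdfaf$abaa  (last char: 'a')
  sorted[8] = dfaf$abaacb  (last char: 'b')
  sorted[9] = f$abaacbdfa  (last char: 'a')
  sorted[10] = faf$abaacbd  (last char: 'd')
Last column: fb$afacabad
Original string S is at sorted index 2

Answer: fb$afacabad
2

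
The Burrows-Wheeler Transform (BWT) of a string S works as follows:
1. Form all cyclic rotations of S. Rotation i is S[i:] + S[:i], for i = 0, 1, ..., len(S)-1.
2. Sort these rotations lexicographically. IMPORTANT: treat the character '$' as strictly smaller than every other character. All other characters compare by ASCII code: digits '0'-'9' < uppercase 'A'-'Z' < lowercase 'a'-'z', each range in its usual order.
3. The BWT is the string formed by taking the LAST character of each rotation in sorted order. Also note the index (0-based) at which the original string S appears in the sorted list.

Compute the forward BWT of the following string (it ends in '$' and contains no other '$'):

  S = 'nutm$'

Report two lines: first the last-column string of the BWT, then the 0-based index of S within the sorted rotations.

All 5 rotations (rotation i = S[i:]+S[:i]):
  rot[0] = nutm$
  rot[1] = utm$n
  rot[2] = tm$nu
  rot[3] = m$nut
  rot[4] = $nutm
Sorted (with $ < everything):
  sorted[0] = $nutm  (last char: 'm')
  sorted[1] = m$nut  (last char: 't')
  sorted[2] = nutm$  (last char: '$')
  sorted[3] = tm$nu  (last char: 'u')
  sorted[4] = utm$n  (last char: 'n')
Last column: mt$un
Original string S is at sorted index 2

Answer: mt$un
2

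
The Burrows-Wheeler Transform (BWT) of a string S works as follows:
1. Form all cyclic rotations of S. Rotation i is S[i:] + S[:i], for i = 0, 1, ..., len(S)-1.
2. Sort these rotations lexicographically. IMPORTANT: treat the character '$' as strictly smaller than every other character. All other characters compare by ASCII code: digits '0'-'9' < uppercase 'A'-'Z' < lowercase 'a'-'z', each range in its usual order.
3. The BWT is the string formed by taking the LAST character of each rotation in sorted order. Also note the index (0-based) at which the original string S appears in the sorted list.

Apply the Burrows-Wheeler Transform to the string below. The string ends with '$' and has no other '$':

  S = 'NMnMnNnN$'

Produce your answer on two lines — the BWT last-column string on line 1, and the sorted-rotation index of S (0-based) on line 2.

All 9 rotations (rotation i = S[i:]+S[:i]):
  rot[0] = NMnMnNnN$
  rot[1] = MnMnNnN$N
  rot[2] = nMnNnN$NM
  rot[3] = MnNnN$NMn
  rot[4] = nNnN$NMnM
  rot[5] = NnN$NMnMn
  rot[6] = nN$NMnMnN
  rot[7] = N$NMnMnNn
  rot[8] = $NMnMnNnN
Sorted (with $ < everything):
  sorted[0] = $NMnMnNnN  (last char: 'N')
  sorted[1] = MnMnNnN$N  (last char: 'N')
  sorted[2] = MnNnN$NMn  (last char: 'n')
  sorted[3] = N$NMnMnNn  (last char: 'n')
  sorted[4] = NMnMnNnN$  (last char: '$')
  sorted[5] = NnN$NMnMn  (last char: 'n')
  sorted[6] = nMnNnN$NM  (last char: 'M')
  sorted[7] = nN$NMnMnN  (last char: 'N')
  sorted[8] = nNnN$NMnM  (last char: 'M')
Last column: NNnn$nMNM
Original string S is at sorted index 4

Answer: NNnn$nMNM
4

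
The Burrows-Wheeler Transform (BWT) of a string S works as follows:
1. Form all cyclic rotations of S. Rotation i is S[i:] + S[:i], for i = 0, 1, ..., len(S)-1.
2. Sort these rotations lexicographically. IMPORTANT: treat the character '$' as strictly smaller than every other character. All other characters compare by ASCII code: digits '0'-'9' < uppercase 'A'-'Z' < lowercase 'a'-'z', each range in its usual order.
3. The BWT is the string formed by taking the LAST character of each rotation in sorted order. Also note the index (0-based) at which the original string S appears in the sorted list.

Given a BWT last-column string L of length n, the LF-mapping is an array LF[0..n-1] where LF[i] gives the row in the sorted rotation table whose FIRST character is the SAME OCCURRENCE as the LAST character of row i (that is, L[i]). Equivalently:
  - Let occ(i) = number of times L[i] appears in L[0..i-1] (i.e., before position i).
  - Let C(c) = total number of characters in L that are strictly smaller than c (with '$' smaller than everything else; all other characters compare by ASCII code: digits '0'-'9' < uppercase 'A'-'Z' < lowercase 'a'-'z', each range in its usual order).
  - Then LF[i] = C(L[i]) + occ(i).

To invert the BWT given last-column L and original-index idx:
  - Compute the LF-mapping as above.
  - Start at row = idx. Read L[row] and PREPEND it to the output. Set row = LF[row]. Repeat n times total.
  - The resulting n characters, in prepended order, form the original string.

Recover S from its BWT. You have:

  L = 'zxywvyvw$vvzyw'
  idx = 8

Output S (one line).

Answer: xvvywvyvwwzyz$

Derivation:
LF mapping: 12 8 9 5 1 10 2 6 0 3 4 13 11 7
Walk LF starting at row 8, prepending L[row]:
  step 1: row=8, L[8]='$', prepend. Next row=LF[8]=0
  step 2: row=0, L[0]='z', prepend. Next row=LF[0]=12
  step 3: row=12, L[12]='y', prepend. Next row=LF[12]=11
  step 4: row=11, L[11]='z', prepend. Next row=LF[11]=13
  step 5: row=13, L[13]='w', prepend. Next row=LF[13]=7
  step 6: row=7, L[7]='w', prepend. Next row=LF[7]=6
  step 7: row=6, L[6]='v', prepend. Next row=LF[6]=2
  step 8: row=2, L[2]='y', prepend. Next row=LF[2]=9
  step 9: row=9, L[9]='v', prepend. Next row=LF[9]=3
  step 10: row=3, L[3]='w', prepend. Next row=LF[3]=5
  step 11: row=5, L[5]='y', prepend. Next row=LF[5]=10
  step 12: row=10, L[10]='v', prepend. Next row=LF[10]=4
  step 13: row=4, L[4]='v', prepend. Next row=LF[4]=1
  step 14: row=1, L[1]='x', prepend. Next row=LF[1]=8
Reversed output: xvvywvyvwwzyz$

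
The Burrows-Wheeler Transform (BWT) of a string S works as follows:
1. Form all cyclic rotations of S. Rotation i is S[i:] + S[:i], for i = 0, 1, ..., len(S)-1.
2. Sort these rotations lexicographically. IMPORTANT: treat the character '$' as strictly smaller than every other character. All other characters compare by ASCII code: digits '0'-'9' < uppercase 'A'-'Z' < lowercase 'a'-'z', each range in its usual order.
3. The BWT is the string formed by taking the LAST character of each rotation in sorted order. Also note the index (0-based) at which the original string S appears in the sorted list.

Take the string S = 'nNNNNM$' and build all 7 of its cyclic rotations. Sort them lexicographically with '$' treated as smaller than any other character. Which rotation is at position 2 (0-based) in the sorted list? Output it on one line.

Answer: NM$nNNN

Derivation:
All 7 rotations (rotation i = S[i:]+S[:i]):
  rot[0] = nNNNNM$
  rot[1] = NNNNM$n
  rot[2] = NNNM$nN
  rot[3] = NNM$nNN
  rot[4] = NM$nNNN
  rot[5] = M$nNNNN
  rot[6] = $nNNNNM
Sorted (with $ < everything):
  sorted[0] = $nNNNNM
  sorted[1] = M$nNNNN
  sorted[2] = NM$nNNN
  sorted[3] = NNM$nNN
  sorted[4] = NNNM$nN
  sorted[5] = NNNNM$n
  sorted[6] = nNNNNM$
sorted[2] = NM$nNNN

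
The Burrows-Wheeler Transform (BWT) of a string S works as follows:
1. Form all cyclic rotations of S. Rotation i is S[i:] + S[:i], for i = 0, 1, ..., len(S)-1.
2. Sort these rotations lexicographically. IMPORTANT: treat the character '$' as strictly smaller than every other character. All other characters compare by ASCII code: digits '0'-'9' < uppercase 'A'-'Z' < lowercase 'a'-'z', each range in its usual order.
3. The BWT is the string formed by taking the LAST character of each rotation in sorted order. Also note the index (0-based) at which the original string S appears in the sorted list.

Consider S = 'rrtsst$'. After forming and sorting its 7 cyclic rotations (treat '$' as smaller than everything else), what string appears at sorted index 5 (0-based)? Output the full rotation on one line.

Answer: t$rrtss

Derivation:
All 7 rotations (rotation i = S[i:]+S[:i]):
  rot[0] = rrtsst$
  rot[1] = rtsst$r
  rot[2] = tsst$rr
  rot[3] = sst$rrt
  rot[4] = st$rrts
  rot[5] = t$rrtss
  rot[6] = $rrtsst
Sorted (with $ < everything):
  sorted[0] = $rrtsst
  sorted[1] = rrtsst$
  sorted[2] = rtsst$r
  sorted[3] = sst$rrt
  sorted[4] = st$rrts
  sorted[5] = t$rrtss
  sorted[6] = tsst$rr
sorted[5] = t$rrtss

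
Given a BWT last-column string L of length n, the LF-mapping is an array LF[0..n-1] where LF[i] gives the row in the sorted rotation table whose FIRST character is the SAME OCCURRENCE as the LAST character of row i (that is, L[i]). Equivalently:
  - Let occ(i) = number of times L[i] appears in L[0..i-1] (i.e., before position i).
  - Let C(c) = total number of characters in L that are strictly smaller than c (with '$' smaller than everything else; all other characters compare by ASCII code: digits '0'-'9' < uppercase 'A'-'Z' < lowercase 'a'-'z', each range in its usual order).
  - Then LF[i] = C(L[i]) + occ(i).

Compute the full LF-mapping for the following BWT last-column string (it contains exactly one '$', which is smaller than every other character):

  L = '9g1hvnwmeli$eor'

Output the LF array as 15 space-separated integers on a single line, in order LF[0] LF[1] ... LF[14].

Char counts: '$':1, '1':1, '9':1, 'e':2, 'g':1, 'h':1, 'i':1, 'l':1, 'm':1, 'n':1, 'o':1, 'r':1, 'v':1, 'w':1
C (first-col start): C('$')=0, C('1')=1, C('9')=2, C('e')=3, C('g')=5, C('h')=6, C('i')=7, C('l')=8, C('m')=9, C('n')=10, C('o')=11, C('r')=12, C('v')=13, C('w')=14
L[0]='9': occ=0, LF[0]=C('9')+0=2+0=2
L[1]='g': occ=0, LF[1]=C('g')+0=5+0=5
L[2]='1': occ=0, LF[2]=C('1')+0=1+0=1
L[3]='h': occ=0, LF[3]=C('h')+0=6+0=6
L[4]='v': occ=0, LF[4]=C('v')+0=13+0=13
L[5]='n': occ=0, LF[5]=C('n')+0=10+0=10
L[6]='w': occ=0, LF[6]=C('w')+0=14+0=14
L[7]='m': occ=0, LF[7]=C('m')+0=9+0=9
L[8]='e': occ=0, LF[8]=C('e')+0=3+0=3
L[9]='l': occ=0, LF[9]=C('l')+0=8+0=8
L[10]='i': occ=0, LF[10]=C('i')+0=7+0=7
L[11]='$': occ=0, LF[11]=C('$')+0=0+0=0
L[12]='e': occ=1, LF[12]=C('e')+1=3+1=4
L[13]='o': occ=0, LF[13]=C('o')+0=11+0=11
L[14]='r': occ=0, LF[14]=C('r')+0=12+0=12

Answer: 2 5 1 6 13 10 14 9 3 8 7 0 4 11 12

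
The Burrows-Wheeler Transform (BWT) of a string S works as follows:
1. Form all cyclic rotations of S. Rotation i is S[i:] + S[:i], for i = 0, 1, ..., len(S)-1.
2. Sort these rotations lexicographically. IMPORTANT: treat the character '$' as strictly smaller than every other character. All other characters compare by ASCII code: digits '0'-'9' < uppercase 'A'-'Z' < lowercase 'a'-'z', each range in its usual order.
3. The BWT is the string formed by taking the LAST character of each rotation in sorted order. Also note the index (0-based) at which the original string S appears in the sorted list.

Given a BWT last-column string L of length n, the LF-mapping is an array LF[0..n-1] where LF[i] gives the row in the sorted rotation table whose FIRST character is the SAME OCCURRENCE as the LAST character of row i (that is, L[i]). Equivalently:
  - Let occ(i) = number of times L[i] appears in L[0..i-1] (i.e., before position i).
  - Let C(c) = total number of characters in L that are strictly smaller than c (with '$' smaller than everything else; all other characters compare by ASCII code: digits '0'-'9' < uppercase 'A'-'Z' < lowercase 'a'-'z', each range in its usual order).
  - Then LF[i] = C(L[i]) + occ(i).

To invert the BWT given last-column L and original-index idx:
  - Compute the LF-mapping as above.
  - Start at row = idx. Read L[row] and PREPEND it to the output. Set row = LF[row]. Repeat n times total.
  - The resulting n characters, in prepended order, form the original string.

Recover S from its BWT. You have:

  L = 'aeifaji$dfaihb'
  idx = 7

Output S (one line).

LF mapping: 1 6 10 7 2 13 11 0 5 8 3 12 9 4
Walk LF starting at row 7, prepending L[row]:
  step 1: row=7, L[7]='$', prepend. Next row=LF[7]=0
  step 2: row=0, L[0]='a', prepend. Next row=LF[0]=1
  step 3: row=1, L[1]='e', prepend. Next row=LF[1]=6
  step 4: row=6, L[6]='i', prepend. Next row=LF[6]=11
  step 5: row=11, L[11]='i', prepend. Next row=LF[11]=12
  step 6: row=12, L[12]='h', prepend. Next row=LF[12]=9
  step 7: row=9, L[9]='f', prepend. Next row=LF[9]=8
  step 8: row=8, L[8]='d', prepend. Next row=LF[8]=5
  step 9: row=5, L[5]='j', prepend. Next row=LF[5]=13
  step 10: row=13, L[13]='b', prepend. Next row=LF[13]=4
  step 11: row=4, L[4]='a', prepend. Next row=LF[4]=2
  step 12: row=2, L[2]='i', prepend. Next row=LF[2]=10
  step 13: row=10, L[10]='a', prepend. Next row=LF[10]=3
  step 14: row=3, L[3]='f', prepend. Next row=LF[3]=7
Reversed output: faiabjdfhiiea$

Answer: faiabjdfhiiea$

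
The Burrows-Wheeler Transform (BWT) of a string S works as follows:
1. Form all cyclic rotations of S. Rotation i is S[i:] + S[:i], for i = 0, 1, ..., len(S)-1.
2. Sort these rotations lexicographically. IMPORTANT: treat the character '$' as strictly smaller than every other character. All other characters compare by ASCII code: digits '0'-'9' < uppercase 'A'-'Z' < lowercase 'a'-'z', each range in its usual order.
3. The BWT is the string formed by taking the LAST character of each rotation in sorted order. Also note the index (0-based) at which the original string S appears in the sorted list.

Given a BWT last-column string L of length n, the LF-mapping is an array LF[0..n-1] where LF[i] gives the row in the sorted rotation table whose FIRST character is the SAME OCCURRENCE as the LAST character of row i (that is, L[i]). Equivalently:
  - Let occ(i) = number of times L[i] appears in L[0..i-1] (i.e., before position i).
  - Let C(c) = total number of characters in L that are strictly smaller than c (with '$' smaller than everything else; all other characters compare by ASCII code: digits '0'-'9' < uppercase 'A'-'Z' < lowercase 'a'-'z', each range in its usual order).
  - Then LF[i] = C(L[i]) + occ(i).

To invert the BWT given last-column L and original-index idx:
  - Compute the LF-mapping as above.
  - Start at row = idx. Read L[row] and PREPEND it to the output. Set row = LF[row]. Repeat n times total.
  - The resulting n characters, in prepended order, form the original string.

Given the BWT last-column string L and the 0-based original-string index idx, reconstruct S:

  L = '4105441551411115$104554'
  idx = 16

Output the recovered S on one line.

LF mapping: 11 3 1 17 12 13 4 18 19 5 14 6 7 8 9 20 0 10 2 15 21 22 16
Walk LF starting at row 16, prepending L[row]:
  step 1: row=16, L[16]='$', prepend. Next row=LF[16]=0
  step 2: row=0, L[0]='4', prepend. Next row=LF[0]=11
  step 3: row=11, L[11]='1', prepend. Next row=LF[11]=6
  step 4: row=6, L[6]='1', prepend. Next row=LF[6]=4
  step 5: row=4, L[4]='4', prepend. Next row=LF[4]=12
  step 6: row=12, L[12]='1', prepend. Next row=LF[12]=7
  step 7: row=7, L[7]='5', prepend. Next row=LF[7]=18
  step 8: row=18, L[18]='0', prepend. Next row=LF[18]=2
  step 9: row=2, L[2]='0', prepend. Next row=LF[2]=1
  step 10: row=1, L[1]='1', prepend. Next row=LF[1]=3
  step 11: row=3, L[3]='5', prepend. Next row=LF[3]=17
  step 12: row=17, L[17]='1', prepend. Next row=LF[17]=10
  step 13: row=10, L[10]='4', prepend. Next row=LF[10]=14
  step 14: row=14, L[14]='1', prepend. Next row=LF[14]=9
  step 15: row=9, L[9]='1', prepend. Next row=LF[9]=5
  step 16: row=5, L[5]='4', prepend. Next row=LF[5]=13
  step 17: row=13, L[13]='1', prepend. Next row=LF[13]=8
  step 18: row=8, L[8]='5', prepend. Next row=LF[8]=19
  step 19: row=19, L[19]='4', prepend. Next row=LF[19]=15
  step 20: row=15, L[15]='5', prepend. Next row=LF[15]=20
  step 21: row=20, L[20]='5', prepend. Next row=LF[20]=21
  step 22: row=21, L[21]='5', prepend. Next row=LF[21]=22
  step 23: row=22, L[22]='4', prepend. Next row=LF[22]=16
Reversed output: 4555451411415100514114$

Answer: 4555451411415100514114$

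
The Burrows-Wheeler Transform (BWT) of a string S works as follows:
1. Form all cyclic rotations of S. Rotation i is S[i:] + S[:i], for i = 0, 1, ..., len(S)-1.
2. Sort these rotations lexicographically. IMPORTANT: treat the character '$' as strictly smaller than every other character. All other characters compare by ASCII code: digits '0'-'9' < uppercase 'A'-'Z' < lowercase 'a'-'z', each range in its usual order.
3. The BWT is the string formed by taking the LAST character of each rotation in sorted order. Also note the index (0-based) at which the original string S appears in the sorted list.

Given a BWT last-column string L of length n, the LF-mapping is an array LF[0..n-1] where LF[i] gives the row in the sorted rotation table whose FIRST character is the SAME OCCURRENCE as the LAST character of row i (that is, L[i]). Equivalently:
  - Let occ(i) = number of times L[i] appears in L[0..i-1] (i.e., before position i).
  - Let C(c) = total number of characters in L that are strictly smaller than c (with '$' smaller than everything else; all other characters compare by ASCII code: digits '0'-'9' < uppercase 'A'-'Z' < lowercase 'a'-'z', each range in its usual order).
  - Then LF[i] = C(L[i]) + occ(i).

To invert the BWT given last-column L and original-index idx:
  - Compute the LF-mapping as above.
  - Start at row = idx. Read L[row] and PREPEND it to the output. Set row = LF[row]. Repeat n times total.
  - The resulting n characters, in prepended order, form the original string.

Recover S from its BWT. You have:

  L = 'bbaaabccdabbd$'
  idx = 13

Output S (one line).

Answer: ddbcbaaaabcbb$

Derivation:
LF mapping: 5 6 1 2 3 7 10 11 12 4 8 9 13 0
Walk LF starting at row 13, prepending L[row]:
  step 1: row=13, L[13]='$', prepend. Next row=LF[13]=0
  step 2: row=0, L[0]='b', prepend. Next row=LF[0]=5
  step 3: row=5, L[5]='b', prepend. Next row=LF[5]=7
  step 4: row=7, L[7]='c', prepend. Next row=LF[7]=11
  step 5: row=11, L[11]='b', prepend. Next row=LF[11]=9
  step 6: row=9, L[9]='a', prepend. Next row=LF[9]=4
  step 7: row=4, L[4]='a', prepend. Next row=LF[4]=3
  step 8: row=3, L[3]='a', prepend. Next row=LF[3]=2
  step 9: row=2, L[2]='a', prepend. Next row=LF[2]=1
  step 10: row=1, L[1]='b', prepend. Next row=LF[1]=6
  step 11: row=6, L[6]='c', prepend. Next row=LF[6]=10
  step 12: row=10, L[10]='b', prepend. Next row=LF[10]=8
  step 13: row=8, L[8]='d', prepend. Next row=LF[8]=12
  step 14: row=12, L[12]='d', prepend. Next row=LF[12]=13
Reversed output: ddbcbaaaabcbb$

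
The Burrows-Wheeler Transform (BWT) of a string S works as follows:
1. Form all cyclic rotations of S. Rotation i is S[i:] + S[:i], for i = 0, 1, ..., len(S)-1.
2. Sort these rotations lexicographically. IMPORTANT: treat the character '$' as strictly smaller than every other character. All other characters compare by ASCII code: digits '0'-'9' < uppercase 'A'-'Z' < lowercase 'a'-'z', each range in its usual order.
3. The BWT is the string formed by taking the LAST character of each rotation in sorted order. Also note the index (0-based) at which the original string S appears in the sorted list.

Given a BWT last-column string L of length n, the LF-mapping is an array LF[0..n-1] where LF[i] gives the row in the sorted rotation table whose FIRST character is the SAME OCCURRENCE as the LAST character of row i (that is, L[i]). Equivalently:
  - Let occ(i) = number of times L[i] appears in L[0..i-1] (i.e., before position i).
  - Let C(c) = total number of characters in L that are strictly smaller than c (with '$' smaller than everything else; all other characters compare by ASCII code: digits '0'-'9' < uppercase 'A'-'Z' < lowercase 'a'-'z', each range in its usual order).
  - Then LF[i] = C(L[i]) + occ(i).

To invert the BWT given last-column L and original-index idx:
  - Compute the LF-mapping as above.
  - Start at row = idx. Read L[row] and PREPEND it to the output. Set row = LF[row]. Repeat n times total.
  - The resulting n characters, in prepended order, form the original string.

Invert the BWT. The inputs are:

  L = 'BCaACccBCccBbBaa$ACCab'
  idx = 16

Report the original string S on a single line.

LF mapping: 3 7 12 1 8 18 19 4 9 20 21 5 16 6 13 14 0 2 10 11 15 17
Walk LF starting at row 16, prepending L[row]:
  step 1: row=16, L[16]='$', prepend. Next row=LF[16]=0
  step 2: row=0, L[0]='B', prepend. Next row=LF[0]=3
  step 3: row=3, L[3]='A', prepend. Next row=LF[3]=1
  step 4: row=1, L[1]='C', prepend. Next row=LF[1]=7
  step 5: row=7, L[7]='B', prepend. Next row=LF[7]=4
  step 6: row=4, L[4]='C', prepend. Next row=LF[4]=8
  step 7: row=8, L[8]='C', prepend. Next row=LF[8]=9
  step 8: row=9, L[9]='c', prepend. Next row=LF[9]=20
  step 9: row=20, L[20]='a', prepend. Next row=LF[20]=15
  step 10: row=15, L[15]='a', prepend. Next row=LF[15]=14
  step 11: row=14, L[14]='a', prepend. Next row=LF[14]=13
  step 12: row=13, L[13]='B', prepend. Next row=LF[13]=6
  step 13: row=6, L[6]='c', prepend. Next row=LF[6]=19
  step 14: row=19, L[19]='C', prepend. Next row=LF[19]=11
  step 15: row=11, L[11]='B', prepend. Next row=LF[11]=5
  step 16: row=5, L[5]='c', prepend. Next row=LF[5]=18
  step 17: row=18, L[18]='C', prepend. Next row=LF[18]=10
  step 18: row=10, L[10]='c', prepend. Next row=LF[10]=21
  step 19: row=21, L[21]='b', prepend. Next row=LF[21]=17
  step 20: row=17, L[17]='A', prepend. Next row=LF[17]=2
  step 21: row=2, L[2]='a', prepend. Next row=LF[2]=12
  step 22: row=12, L[12]='b', prepend. Next row=LF[12]=16
Reversed output: baAbcCcBCcBaaacCCBCAB$

Answer: baAbcCcBCcBaaacCCBCAB$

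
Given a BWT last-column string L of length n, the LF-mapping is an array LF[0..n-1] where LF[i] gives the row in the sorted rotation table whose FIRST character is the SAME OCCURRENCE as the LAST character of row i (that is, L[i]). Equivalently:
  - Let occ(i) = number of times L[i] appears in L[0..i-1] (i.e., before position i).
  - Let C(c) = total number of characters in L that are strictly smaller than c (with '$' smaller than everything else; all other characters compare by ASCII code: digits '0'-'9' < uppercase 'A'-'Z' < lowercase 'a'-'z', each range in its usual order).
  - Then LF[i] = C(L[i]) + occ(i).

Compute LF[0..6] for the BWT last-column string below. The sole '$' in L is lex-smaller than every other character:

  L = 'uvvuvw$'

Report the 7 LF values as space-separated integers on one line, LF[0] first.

Char counts: '$':1, 'u':2, 'v':3, 'w':1
C (first-col start): C('$')=0, C('u')=1, C('v')=3, C('w')=6
L[0]='u': occ=0, LF[0]=C('u')+0=1+0=1
L[1]='v': occ=0, LF[1]=C('v')+0=3+0=3
L[2]='v': occ=1, LF[2]=C('v')+1=3+1=4
L[3]='u': occ=1, LF[3]=C('u')+1=1+1=2
L[4]='v': occ=2, LF[4]=C('v')+2=3+2=5
L[5]='w': occ=0, LF[5]=C('w')+0=6+0=6
L[6]='$': occ=0, LF[6]=C('$')+0=0+0=0

Answer: 1 3 4 2 5 6 0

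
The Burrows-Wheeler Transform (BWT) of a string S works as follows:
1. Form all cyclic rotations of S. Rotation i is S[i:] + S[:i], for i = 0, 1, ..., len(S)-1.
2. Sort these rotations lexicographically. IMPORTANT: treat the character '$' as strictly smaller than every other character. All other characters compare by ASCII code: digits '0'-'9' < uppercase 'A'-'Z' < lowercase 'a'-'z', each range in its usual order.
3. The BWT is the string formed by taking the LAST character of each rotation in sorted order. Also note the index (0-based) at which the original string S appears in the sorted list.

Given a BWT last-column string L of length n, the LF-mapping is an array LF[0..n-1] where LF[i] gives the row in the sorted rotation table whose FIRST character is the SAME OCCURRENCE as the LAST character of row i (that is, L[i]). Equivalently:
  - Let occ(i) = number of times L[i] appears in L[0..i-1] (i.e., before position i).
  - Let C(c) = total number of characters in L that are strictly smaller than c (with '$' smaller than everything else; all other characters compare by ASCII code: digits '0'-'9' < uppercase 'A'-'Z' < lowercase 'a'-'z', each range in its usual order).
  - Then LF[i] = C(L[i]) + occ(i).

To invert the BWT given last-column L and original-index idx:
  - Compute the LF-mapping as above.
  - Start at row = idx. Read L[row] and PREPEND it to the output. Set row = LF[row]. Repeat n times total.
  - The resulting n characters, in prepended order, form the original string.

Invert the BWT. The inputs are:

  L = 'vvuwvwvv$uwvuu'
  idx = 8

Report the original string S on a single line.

Answer: vvuuvvuwvwuwv$

Derivation:
LF mapping: 5 6 1 11 7 12 8 9 0 2 13 10 3 4
Walk LF starting at row 8, prepending L[row]:
  step 1: row=8, L[8]='$', prepend. Next row=LF[8]=0
  step 2: row=0, L[0]='v', prepend. Next row=LF[0]=5
  step 3: row=5, L[5]='w', prepend. Next row=LF[5]=12
  step 4: row=12, L[12]='u', prepend. Next row=LF[12]=3
  step 5: row=3, L[3]='w', prepend. Next row=LF[3]=11
  step 6: row=11, L[11]='v', prepend. Next row=LF[11]=10
  step 7: row=10, L[10]='w', prepend. Next row=LF[10]=13
  step 8: row=13, L[13]='u', prepend. Next row=LF[13]=4
  step 9: row=4, L[4]='v', prepend. Next row=LF[4]=7
  step 10: row=7, L[7]='v', prepend. Next row=LF[7]=9
  step 11: row=9, L[9]='u', prepend. Next row=LF[9]=2
  step 12: row=2, L[2]='u', prepend. Next row=LF[2]=1
  step 13: row=1, L[1]='v', prepend. Next row=LF[1]=6
  step 14: row=6, L[6]='v', prepend. Next row=LF[6]=8
Reversed output: vvuuvvuwvwuwv$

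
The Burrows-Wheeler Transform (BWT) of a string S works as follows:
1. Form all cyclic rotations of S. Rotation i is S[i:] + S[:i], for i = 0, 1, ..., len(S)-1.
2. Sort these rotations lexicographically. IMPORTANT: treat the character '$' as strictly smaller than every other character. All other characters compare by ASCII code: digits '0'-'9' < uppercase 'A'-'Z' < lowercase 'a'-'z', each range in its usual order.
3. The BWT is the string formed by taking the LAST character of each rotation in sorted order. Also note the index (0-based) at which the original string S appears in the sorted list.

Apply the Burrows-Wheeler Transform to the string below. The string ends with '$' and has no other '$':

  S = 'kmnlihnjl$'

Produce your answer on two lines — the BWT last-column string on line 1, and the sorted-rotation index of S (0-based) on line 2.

Answer: liln$jnkhm
4

Derivation:
All 10 rotations (rotation i = S[i:]+S[:i]):
  rot[0] = kmnlihnjl$
  rot[1] = mnlihnjl$k
  rot[2] = nlihnjl$km
  rot[3] = lihnjl$kmn
  rot[4] = ihnjl$kmnl
  rot[5] = hnjl$kmnli
  rot[6] = njl$kmnlih
  rot[7] = jl$kmnlihn
  rot[8] = l$kmnlihnj
  rot[9] = $kmnlihnjl
Sorted (with $ < everything):
  sorted[0] = $kmnlihnjl  (last char: 'l')
  sorted[1] = hnjl$kmnli  (last char: 'i')
  sorted[2] = ihnjl$kmnl  (last char: 'l')
  sorted[3] = jl$kmnlihn  (last char: 'n')
  sorted[4] = kmnlihnjl$  (last char: '$')
  sorted[5] = l$kmnlihnj  (last char: 'j')
  sorted[6] = lihnjl$kmn  (last char: 'n')
  sorted[7] = mnlihnjl$k  (last char: 'k')
  sorted[8] = njl$kmnlih  (last char: 'h')
  sorted[9] = nlihnjl$km  (last char: 'm')
Last column: liln$jnkhm
Original string S is at sorted index 4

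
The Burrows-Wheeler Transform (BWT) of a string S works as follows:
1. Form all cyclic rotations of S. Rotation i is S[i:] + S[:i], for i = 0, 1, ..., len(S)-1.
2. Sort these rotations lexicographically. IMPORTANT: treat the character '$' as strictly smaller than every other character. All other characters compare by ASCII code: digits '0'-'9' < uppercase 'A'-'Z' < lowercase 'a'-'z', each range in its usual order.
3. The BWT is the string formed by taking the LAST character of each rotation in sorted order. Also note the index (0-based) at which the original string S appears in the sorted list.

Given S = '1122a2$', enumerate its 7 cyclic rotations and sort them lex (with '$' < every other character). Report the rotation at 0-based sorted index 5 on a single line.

Answer: 2a2$112

Derivation:
All 7 rotations (rotation i = S[i:]+S[:i]):
  rot[0] = 1122a2$
  rot[1] = 122a2$1
  rot[2] = 22a2$11
  rot[3] = 2a2$112
  rot[4] = a2$1122
  rot[5] = 2$1122a
  rot[6] = $1122a2
Sorted (with $ < everything):
  sorted[0] = $1122a2
  sorted[1] = 1122a2$
  sorted[2] = 122a2$1
  sorted[3] = 2$1122a
  sorted[4] = 22a2$11
  sorted[5] = 2a2$112
  sorted[6] = a2$1122
sorted[5] = 2a2$112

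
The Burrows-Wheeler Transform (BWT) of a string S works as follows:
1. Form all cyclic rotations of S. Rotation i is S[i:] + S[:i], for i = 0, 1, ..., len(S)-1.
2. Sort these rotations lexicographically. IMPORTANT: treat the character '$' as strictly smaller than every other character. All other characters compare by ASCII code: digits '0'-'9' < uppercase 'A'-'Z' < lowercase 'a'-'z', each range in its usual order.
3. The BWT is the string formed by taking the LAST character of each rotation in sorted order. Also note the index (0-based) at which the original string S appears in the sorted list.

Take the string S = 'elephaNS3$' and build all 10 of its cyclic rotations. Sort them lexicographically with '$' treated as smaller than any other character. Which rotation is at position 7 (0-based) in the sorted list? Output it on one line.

Answer: haNS3$elep

Derivation:
All 10 rotations (rotation i = S[i:]+S[:i]):
  rot[0] = elephaNS3$
  rot[1] = lephaNS3$e
  rot[2] = ephaNS3$el
  rot[3] = phaNS3$ele
  rot[4] = haNS3$elep
  rot[5] = aNS3$eleph
  rot[6] = NS3$elepha
  rot[7] = S3$elephaN
  rot[8] = 3$elephaNS
  rot[9] = $elephaNS3
Sorted (with $ < everything):
  sorted[0] = $elephaNS3
  sorted[1] = 3$elephaNS
  sorted[2] = NS3$elepha
  sorted[3] = S3$elephaN
  sorted[4] = aNS3$eleph
  sorted[5] = elephaNS3$
  sorted[6] = ephaNS3$el
  sorted[7] = haNS3$elep
  sorted[8] = lephaNS3$e
  sorted[9] = phaNS3$ele
sorted[7] = haNS3$elep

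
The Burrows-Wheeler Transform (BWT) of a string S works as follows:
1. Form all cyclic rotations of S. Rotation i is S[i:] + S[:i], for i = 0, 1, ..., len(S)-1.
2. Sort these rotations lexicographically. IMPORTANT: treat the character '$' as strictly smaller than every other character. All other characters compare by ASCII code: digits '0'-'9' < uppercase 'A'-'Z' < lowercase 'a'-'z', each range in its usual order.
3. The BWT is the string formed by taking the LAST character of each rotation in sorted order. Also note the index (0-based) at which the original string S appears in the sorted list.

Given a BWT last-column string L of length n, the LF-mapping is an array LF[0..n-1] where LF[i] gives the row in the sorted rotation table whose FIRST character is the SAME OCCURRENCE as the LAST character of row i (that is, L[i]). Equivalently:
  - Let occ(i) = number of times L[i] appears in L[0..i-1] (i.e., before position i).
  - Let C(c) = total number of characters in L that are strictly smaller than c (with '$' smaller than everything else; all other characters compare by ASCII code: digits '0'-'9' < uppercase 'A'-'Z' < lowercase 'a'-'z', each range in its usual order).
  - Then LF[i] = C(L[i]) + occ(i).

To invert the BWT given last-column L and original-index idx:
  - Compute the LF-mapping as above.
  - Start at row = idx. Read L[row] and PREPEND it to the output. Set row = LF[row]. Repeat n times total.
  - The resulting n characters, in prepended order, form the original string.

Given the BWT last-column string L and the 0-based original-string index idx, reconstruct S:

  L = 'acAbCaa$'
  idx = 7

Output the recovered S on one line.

Answer: cACaaba$

Derivation:
LF mapping: 3 7 1 6 2 4 5 0
Walk LF starting at row 7, prepending L[row]:
  step 1: row=7, L[7]='$', prepend. Next row=LF[7]=0
  step 2: row=0, L[0]='a', prepend. Next row=LF[0]=3
  step 3: row=3, L[3]='b', prepend. Next row=LF[3]=6
  step 4: row=6, L[6]='a', prepend. Next row=LF[6]=5
  step 5: row=5, L[5]='a', prepend. Next row=LF[5]=4
  step 6: row=4, L[4]='C', prepend. Next row=LF[4]=2
  step 7: row=2, L[2]='A', prepend. Next row=LF[2]=1
  step 8: row=1, L[1]='c', prepend. Next row=LF[1]=7
Reversed output: cACaaba$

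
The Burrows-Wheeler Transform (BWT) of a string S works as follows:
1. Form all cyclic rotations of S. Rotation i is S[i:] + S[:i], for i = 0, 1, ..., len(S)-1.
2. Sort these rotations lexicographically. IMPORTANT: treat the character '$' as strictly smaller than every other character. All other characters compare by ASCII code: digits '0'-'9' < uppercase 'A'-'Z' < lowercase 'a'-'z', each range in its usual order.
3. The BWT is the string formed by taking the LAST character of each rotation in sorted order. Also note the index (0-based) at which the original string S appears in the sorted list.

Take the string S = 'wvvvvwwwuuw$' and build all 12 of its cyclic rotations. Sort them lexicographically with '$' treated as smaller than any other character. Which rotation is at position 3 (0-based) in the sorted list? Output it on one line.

All 12 rotations (rotation i = S[i:]+S[:i]):
  rot[0] = wvvvvwwwuuw$
  rot[1] = vvvvwwwuuw$w
  rot[2] = vvvwwwuuw$wv
  rot[3] = vvwwwuuw$wvv
  rot[4] = vwwwuuw$wvvv
  rot[5] = wwwuuw$wvvvv
  rot[6] = wwuuw$wvvvvw
  rot[7] = wuuw$wvvvvww
  rot[8] = uuw$wvvvvwww
  rot[9] = uw$wvvvvwwwu
  rot[10] = w$wvvvvwwwuu
  rot[11] = $wvvvvwwwuuw
Sorted (with $ < everything):
  sorted[0] = $wvvvvwwwuuw
  sorted[1] = uuw$wvvvvwww
  sorted[2] = uw$wvvvvwwwu
  sorted[3] = vvvvwwwuuw$w
  sorted[4] = vvvwwwuuw$wv
  sorted[5] = vvwwwuuw$wvv
  sorted[6] = vwwwuuw$wvvv
  sorted[7] = w$wvvvvwwwuu
  sorted[8] = wuuw$wvvvvww
  sorted[9] = wvvvvwwwuuw$
  sorted[10] = wwuuw$wvvvvw
  sorted[11] = wwwuuw$wvvvv
sorted[3] = vvvvwwwuuw$w

Answer: vvvvwwwuuw$w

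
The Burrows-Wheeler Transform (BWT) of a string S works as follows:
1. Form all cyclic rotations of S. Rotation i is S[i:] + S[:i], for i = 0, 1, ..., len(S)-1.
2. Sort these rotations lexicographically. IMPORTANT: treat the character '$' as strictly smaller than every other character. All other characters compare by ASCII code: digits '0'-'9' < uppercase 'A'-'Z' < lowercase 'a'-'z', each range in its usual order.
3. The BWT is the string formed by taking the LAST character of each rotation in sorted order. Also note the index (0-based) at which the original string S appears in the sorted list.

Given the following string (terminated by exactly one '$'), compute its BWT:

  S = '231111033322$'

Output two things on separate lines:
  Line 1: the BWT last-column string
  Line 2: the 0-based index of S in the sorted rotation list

Answer: 21111323$2330
8

Derivation:
All 13 rotations (rotation i = S[i:]+S[:i]):
  rot[0] = 231111033322$
  rot[1] = 31111033322$2
  rot[2] = 1111033322$23
  rot[3] = 111033322$231
  rot[4] = 11033322$2311
  rot[5] = 1033322$23111
  rot[6] = 033322$231111
  rot[7] = 33322$2311110
  rot[8] = 3322$23111103
  rot[9] = 322$231111033
  rot[10] = 22$2311110333
  rot[11] = 2$23111103332
  rot[12] = $231111033322
Sorted (with $ < everything):
  sorted[0] = $231111033322  (last char: '2')
  sorted[1] = 033322$231111  (last char: '1')
  sorted[2] = 1033322$23111  (last char: '1')
  sorted[3] = 11033322$2311  (last char: '1')
  sorted[4] = 111033322$231  (last char: '1')
  sorted[5] = 1111033322$23  (last char: '3')
  sorted[6] = 2$23111103332  (last char: '2')
  sorted[7] = 22$2311110333  (last char: '3')
  sorted[8] = 231111033322$  (last char: '$')
  sorted[9] = 31111033322$2  (last char: '2')
  sorted[10] = 322$231111033  (last char: '3')
  sorted[11] = 3322$23111103  (last char: '3')
  sorted[12] = 33322$2311110  (last char: '0')
Last column: 21111323$2330
Original string S is at sorted index 8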